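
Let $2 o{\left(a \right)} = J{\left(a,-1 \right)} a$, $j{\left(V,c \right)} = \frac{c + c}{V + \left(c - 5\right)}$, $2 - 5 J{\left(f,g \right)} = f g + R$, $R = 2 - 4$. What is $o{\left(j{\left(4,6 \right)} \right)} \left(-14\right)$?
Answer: $- \frac{2688}{125} \approx -21.504$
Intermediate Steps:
$R = -2$ ($R = 2 - 4 = -2$)
$J{\left(f,g \right)} = \frac{4}{5} - \frac{f g}{5}$ ($J{\left(f,g \right)} = \frac{2}{5} - \frac{f g - 2}{5} = \frac{2}{5} - \frac{-2 + f g}{5} = \frac{2}{5} - \left(- \frac{2}{5} + \frac{f g}{5}\right) = \frac{4}{5} - \frac{f g}{5}$)
$j{\left(V,c \right)} = \frac{2 c}{-5 + V + c}$ ($j{\left(V,c \right)} = \frac{2 c}{V + \left(-5 + c\right)} = \frac{2 c}{-5 + V + c}$)
$o{\left(a \right)} = \frac{a \left(\frac{4}{5} + \frac{a}{5}\right)}{2}$ ($o{\left(a \right)} = \frac{\left(\frac{4}{5} - \frac{1}{5} a \left(-1\right)\right) a}{2} = \frac{\left(\frac{4}{5} + \frac{a}{5}\right) a}{2} = \frac{a \left(\frac{4}{5} + \frac{a}{5}\right)}{2}$)
$o{\left(j{\left(4,6 \right)} \right)} \left(-14\right) = \frac{2 \cdot 6 \frac{1}{-5 + 4 + 6} \left(4 + 2 \cdot 6 \frac{1}{-5 + 4 + 6}\right)}{10} \left(-14\right) = \frac{2 \cdot 6 \cdot \frac{1}{5} \left(4 + 2 \cdot 6 \cdot \frac{1}{5}\right)}{10} \left(-14\right) = \frac{1}{10} \cdot \frac{12}{5} \left(4 + \frac{12}{5}\right) \left(-14\right) = \frac{1}{10} \cdot \frac{12}{5} \cdot \frac{32}{5} \left(-14\right) = \frac{192}{125} \left(-14\right) = - \frac{2688}{125}$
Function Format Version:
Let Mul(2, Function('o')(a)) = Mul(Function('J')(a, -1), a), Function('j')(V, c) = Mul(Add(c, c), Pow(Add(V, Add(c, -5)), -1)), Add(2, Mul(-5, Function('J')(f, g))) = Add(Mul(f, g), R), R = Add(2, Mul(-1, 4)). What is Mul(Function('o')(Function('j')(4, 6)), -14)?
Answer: Rational(-2688, 125) ≈ -21.504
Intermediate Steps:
R = -2 (R = Add(2, -4) = -2)
Function('J')(f, g) = Add(Rational(4, 5), Mul(Rational(-1, 5), f, g)) (Function('J')(f, g) = Add(Rational(2, 5), Mul(Rational(-1, 5), Add(Mul(f, g), -2))) = Add(Rational(2, 5), Mul(Rational(-1, 5), Add(-2, Mul(f, g)))) = Add(Rational(2, 5), Add(Rational(2, 5), Mul(Rational(-1, 5), f, g))) = Add(Rational(4, 5), Mul(Rational(-1, 5), f, g)))
Function('j')(V, c) = Mul(2, c, Pow(Add(-5, V, c), -1)) (Function('j')(V, c) = Mul(Mul(2, c), Pow(Add(V, Add(-5, c)), -1)) = Mul(Mul(2, c), Pow(Add(-5, V, c), -1)) = Mul(2, c, Pow(Add(-5, V, c), -1)))
Function('o')(a) = Mul(Rational(1, 2), a, Add(Rational(4, 5), Mul(Rational(1, 5), a))) (Function('o')(a) = Mul(Rational(1, 2), Mul(Add(Rational(4, 5), Mul(Rational(-1, 5), a, -1)), a)) = Mul(Rational(1, 2), Mul(Add(Rational(4, 5), Mul(Rational(1, 5), a)), a)) = Mul(Rational(1, 2), Mul(a, Add(Rational(4, 5), Mul(Rational(1, 5), a)))) = Mul(Rational(1, 2), a, Add(Rational(4, 5), Mul(Rational(1, 5), a))))
Mul(Function('o')(Function('j')(4, 6)), -14) = Mul(Mul(Rational(1, 10), Mul(2, 6, Pow(Add(-5, 4, 6), -1)), Add(4, Mul(2, 6, Pow(Add(-5, 4, 6), -1)))), -14) = Mul(Mul(Rational(1, 10), Mul(2, 6, Pow(5, -1)), Add(4, Mul(2, 6, Pow(5, -1)))), -14) = Mul(Mul(Rational(1, 10), Mul(2, 6, Rational(1, 5)), Add(4, Mul(2, 6, Rational(1, 5)))), -14) = Mul(Mul(Rational(1, 10), Rational(12, 5), Add(4, Rational(12, 5))), -14) = Mul(Mul(Rational(1, 10), Rational(12, 5), Rational(32, 5)), -14) = Mul(Rational(192, 125), -14) = Rational(-2688, 125)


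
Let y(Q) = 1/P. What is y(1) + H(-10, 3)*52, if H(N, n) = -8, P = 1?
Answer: -415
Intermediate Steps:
y(Q) = 1 (y(Q) = 1/1 = 1)
y(1) + H(-10, 3)*52 = 1 - 8*52 = 1 - 416 = -415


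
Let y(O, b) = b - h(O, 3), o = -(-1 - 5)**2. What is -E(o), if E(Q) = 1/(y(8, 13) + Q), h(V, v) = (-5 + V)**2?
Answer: 1/32 ≈ 0.031250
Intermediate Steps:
o = -36 (o = -1*(-6)**2 = -1*36 = -36)
y(O, b) = b - (-5 + O)**2
E(Q) = 1/(4 + Q) (E(Q) = 1/((13 - (-5 + 8)**2) + Q) = 1/((13 - 1*3**2) + Q) = 1/((13 - 1*9) + Q) = 1/((13 - 9) + Q) = 1/(4 + Q))
-E(o) = -1/(4 - 36) = -1/(-32) = -1*(-1/32) = 1/32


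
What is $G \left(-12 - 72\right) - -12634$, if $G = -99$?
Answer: $20950$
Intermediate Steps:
$G \left(-12 - 72\right) - -12634 = - 99 \left(-12 - 72\right) - -12634 = \left(-99\right) \left(-84\right) + 12634 = 8316 + 12634 = 20950$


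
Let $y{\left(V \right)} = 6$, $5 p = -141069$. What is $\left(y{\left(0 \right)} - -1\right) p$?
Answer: $- \frac{987483}{5} \approx -1.975 \cdot 10^{5}$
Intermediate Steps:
$p = - \frac{141069}{5}$ ($p = \frac{1}{5} \left(-141069\right) = - \frac{141069}{5} \approx -28214.0$)
$\left(y{\left(0 \right)} - -1\right) p = \left(6 - -1\right) \left(- \frac{141069}{5}\right) = \left(6 + 1\right) \left(- \frac{141069}{5}\right) = 7 \left(- \frac{141069}{5}\right) = - \frac{987483}{5}$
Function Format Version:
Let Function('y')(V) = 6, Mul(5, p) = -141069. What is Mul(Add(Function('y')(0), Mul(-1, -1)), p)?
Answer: Rational(-987483, 5) ≈ -1.9750e+5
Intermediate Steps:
p = Rational(-141069, 5) (p = Mul(Rational(1, 5), -141069) = Rational(-141069, 5) ≈ -28214.)
Mul(Add(Function('y')(0), Mul(-1, -1)), p) = Mul(Add(6, Mul(-1, -1)), Rational(-141069, 5)) = Mul(Add(6, 1), Rational(-141069, 5)) = Mul(7, Rational(-141069, 5)) = Rational(-987483, 5)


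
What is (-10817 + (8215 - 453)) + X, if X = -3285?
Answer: -6340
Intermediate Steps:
(-10817 + (8215 - 453)) + X = (-10817 + (8215 - 453)) - 3285 = (-10817 + 7762) - 3285 = -3055 - 3285 = -6340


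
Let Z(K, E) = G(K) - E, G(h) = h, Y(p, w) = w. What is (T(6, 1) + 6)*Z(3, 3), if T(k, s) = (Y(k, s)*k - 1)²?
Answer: 0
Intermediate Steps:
T(k, s) = (-1 + k*s)² (T(k, s) = (s*k - 1)² = (k*s - 1)² = (-1 + k*s)²)
Z(K, E) = K - E
(T(6, 1) + 6)*Z(3, 3) = ((-1 + 6*1)² + 6)*(3 - 1*3) = ((-1 + 6)² + 6)*(3 - 3) = (5² + 6)*0 = (25 + 6)*0 = 31*0 = 0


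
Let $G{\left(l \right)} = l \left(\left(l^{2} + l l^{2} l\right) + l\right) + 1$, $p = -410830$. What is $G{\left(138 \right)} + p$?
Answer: $50051239455$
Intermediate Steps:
$G{\left(l \right)} = 1 + l \left(l + l^{2} + l^{4}\right)$ ($G{\left(l \right)} = l \left(\left(l^{2} + l^{3} l\right) + l\right) + 1 = l \left(\left(l^{2} + l^{4}\right) + l\right) + 1 = l \left(l + l^{2} + l^{4}\right) + 1 = 1 + l \left(l + l^{2} + l^{4}\right)$)
$G{\left(138 \right)} + p = \left(1 + 138^{2} + 138^{3} + 138^{5}\right) - 410830 = \left(1 + 19044 + 2628072 + 50049003168\right) - 410830 = 50051650285 - 410830 = 50051239455$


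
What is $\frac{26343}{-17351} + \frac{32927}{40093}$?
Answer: $- \frac{484853522}{695653643} \approx -0.69698$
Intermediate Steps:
$\frac{26343}{-17351} + \frac{32927}{40093} = 26343 \left(- \frac{1}{17351}\right) + 32927 \cdot \frac{1}{40093} = - \frac{26343}{17351} + \frac{32927}{40093} = - \frac{484853522}{695653643}$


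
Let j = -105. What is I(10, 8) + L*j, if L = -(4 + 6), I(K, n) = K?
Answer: 1060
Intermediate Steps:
L = -10 (L = -1*10 = -10)
I(10, 8) + L*j = 10 - 10*(-105) = 10 + 1050 = 1060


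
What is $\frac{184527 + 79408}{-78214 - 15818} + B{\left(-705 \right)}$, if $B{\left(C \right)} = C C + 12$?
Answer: $\frac{46737119249}{94032} \approx 4.9703 \cdot 10^{5}$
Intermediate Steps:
$B{\left(C \right)} = 12 + C^{2}$ ($B{\left(C \right)} = C^{2} + 12 = 12 + C^{2}$)
$\frac{184527 + 79408}{-78214 - 15818} + B{\left(-705 \right)} = \frac{184527 + 79408}{-78214 - 15818} + \left(12 + \left(-705\right)^{2}\right) = \frac{263935}{-94032} + \left(12 + 497025\right) = 263935 \left(- \frac{1}{94032}\right) + 497037 = - \frac{263935}{94032} + 497037 = \frac{46737119249}{94032}$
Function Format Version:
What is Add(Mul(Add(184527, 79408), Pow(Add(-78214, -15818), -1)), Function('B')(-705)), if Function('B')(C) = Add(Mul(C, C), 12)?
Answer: Rational(46737119249, 94032) ≈ 4.9703e+5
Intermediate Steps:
Function('B')(C) = Add(12, Pow(C, 2)) (Function('B')(C) = Add(Pow(C, 2), 12) = Add(12, Pow(C, 2)))
Add(Mul(Add(184527, 79408), Pow(Add(-78214, -15818), -1)), Function('B')(-705)) = Add(Mul(Add(184527, 79408), Pow(Add(-78214, -15818), -1)), Add(12, Pow(-705, 2))) = Add(Mul(263935, Pow(-94032, -1)), Add(12, 497025)) = Add(Mul(263935, Rational(-1, 94032)), 497037) = Add(Rational(-263935, 94032), 497037) = Rational(46737119249, 94032)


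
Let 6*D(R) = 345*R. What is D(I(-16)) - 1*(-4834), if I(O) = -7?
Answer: 8863/2 ≈ 4431.5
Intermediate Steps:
D(R) = 115*R/2 (D(R) = (345*R)/6 = 115*R/2)
D(I(-16)) - 1*(-4834) = (115/2)*(-7) - 1*(-4834) = -805/2 + 4834 = 8863/2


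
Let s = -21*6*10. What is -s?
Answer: 1260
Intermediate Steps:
s = -1260 (s = -126*10 = -1260)
-s = -1*(-1260) = 1260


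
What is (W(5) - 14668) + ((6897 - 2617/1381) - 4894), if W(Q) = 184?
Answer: -17238878/1381 ≈ -12483.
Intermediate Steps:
(W(5) - 14668) + ((6897 - 2617/1381) - 4894) = (184 - 14668) + ((6897 - 2617/1381) - 4894) = -14484 + ((6897 - 2617*1/1381) - 4894) = -14484 + ((6897 - 2617/1381) - 4894) = -14484 + (9522140/1381 - 4894) = -14484 + 2763526/1381 = -17238878/1381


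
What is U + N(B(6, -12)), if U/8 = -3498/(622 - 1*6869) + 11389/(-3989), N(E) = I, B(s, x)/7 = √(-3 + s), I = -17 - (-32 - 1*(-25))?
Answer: -706741318/24919283 ≈ -28.361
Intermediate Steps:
I = -10 (I = -17 - (-32 + 25) = -17 - 1*(-7) = -17 + 7 = -10)
B(s, x) = 7*√(-3 + s)
N(E) = -10
U = -457548488/24919283 (U = 8*(-3498/(622 - 1*6869) + 11389/(-3989)) = 8*(-3498/(622 - 6869) + 11389*(-1/3989)) = 8*(-3498/(-6247) - 11389/3989) = 8*(-3498*(-1/6247) - 11389/3989) = 8*(3498/6247 - 11389/3989) = 8*(-57193561/24919283) = -457548488/24919283 ≈ -18.361)
U + N(B(6, -12)) = -457548488/24919283 - 10 = -706741318/24919283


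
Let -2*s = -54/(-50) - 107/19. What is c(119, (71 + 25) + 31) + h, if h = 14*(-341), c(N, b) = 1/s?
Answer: -5160219/1081 ≈ -4773.6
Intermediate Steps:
s = 1081/475 (s = -(-54/(-50) - 107/19)/2 = -(-54*(-1/50) - 107*1/19)/2 = -(27/25 - 107/19)/2 = -1/2*(-2162/475) = 1081/475 ≈ 2.2758)
c(N, b) = 475/1081 (c(N, b) = 1/(1081/475) = 475/1081)
h = -4774
c(119, (71 + 25) + 31) + h = 475/1081 - 4774 = -5160219/1081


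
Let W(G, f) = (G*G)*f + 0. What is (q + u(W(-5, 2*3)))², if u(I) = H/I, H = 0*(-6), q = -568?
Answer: 322624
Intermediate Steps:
H = 0
W(G, f) = f*G² (W(G, f) = G²*f + 0 = f*G² + 0 = f*G²)
u(I) = 0 (u(I) = 0/I = 0)
(q + u(W(-5, 2*3)))² = (-568 + 0)² = (-568)² = 322624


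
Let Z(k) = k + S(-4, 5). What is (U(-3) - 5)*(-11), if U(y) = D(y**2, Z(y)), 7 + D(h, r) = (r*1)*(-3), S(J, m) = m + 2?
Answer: 264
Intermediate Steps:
S(J, m) = 2 + m
Z(k) = 7 + k (Z(k) = k + (2 + 5) = k + 7 = 7 + k)
D(h, r) = -7 - 3*r (D(h, r) = -7 + (r*1)*(-3) = -7 + r*(-3) = -7 - 3*r)
U(y) = -28 - 3*y (U(y) = -7 - 3*(7 + y) = -7 + (-21 - 3*y) = -28 - 3*y)
(U(-3) - 5)*(-11) = ((-28 - 3*(-3)) - 5)*(-11) = ((-28 + 9) - 5)*(-11) = (-19 - 5)*(-11) = -24*(-11) = 264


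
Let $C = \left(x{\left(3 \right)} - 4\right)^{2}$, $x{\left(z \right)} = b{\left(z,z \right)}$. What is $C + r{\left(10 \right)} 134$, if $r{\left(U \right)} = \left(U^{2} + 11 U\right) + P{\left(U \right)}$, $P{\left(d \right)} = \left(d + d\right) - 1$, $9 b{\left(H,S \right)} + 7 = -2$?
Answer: $30711$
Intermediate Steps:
$b{\left(H,S \right)} = -1$ ($b{\left(H,S \right)} = - \frac{7}{9} + \frac{1}{9} \left(-2\right) = - \frac{7}{9} - \frac{2}{9} = -1$)
$x{\left(z \right)} = -1$
$P{\left(d \right)} = -1 + 2 d$ ($P{\left(d \right)} = 2 d - 1 = -1 + 2 d$)
$C = 25$ ($C = \left(-1 - 4\right)^{2} = \left(-5\right)^{2} = 25$)
$r{\left(U \right)} = -1 + U^{2} + 13 U$ ($r{\left(U \right)} = \left(U^{2} + 11 U\right) + \left(-1 + 2 U\right) = -1 + U^{2} + 13 U$)
$C + r{\left(10 \right)} 134 = 25 + \left(-1 + 10^{2} + 13 \cdot 10\right) 134 = 25 + \left(-1 + 100 + 130\right) 134 = 25 + 229 \cdot 134 = 25 + 30686 = 30711$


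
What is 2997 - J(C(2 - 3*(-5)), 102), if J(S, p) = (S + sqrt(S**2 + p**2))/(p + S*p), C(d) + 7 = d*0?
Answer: 1834157/612 + sqrt(10453)/612 ≈ 2997.2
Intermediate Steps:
C(d) = -7 (C(d) = -7 + d*0 = -7 + 0 = -7)
J(S, p) = (S + sqrt(S**2 + p**2))/(p + S*p)
2997 - J(C(2 - 3*(-5)), 102) = 2997 - (-7 + sqrt((-7)**2 + 102**2))/(102*(1 - 7)) = 2997 - (-7 + sqrt(49 + 10404))/(102*(-6)) = 2997 - (-1)*(-7 + sqrt(10453))/(102*6) = 2997 - (7/612 - sqrt(10453)/612) = 2997 + (-7/612 + sqrt(10453)/612) = 1834157/612 + sqrt(10453)/612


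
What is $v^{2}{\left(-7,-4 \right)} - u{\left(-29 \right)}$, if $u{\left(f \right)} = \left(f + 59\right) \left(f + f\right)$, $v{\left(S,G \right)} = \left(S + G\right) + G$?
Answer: $1965$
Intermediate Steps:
$v{\left(S,G \right)} = S + 2 G$ ($v{\left(S,G \right)} = \left(G + S\right) + G = S + 2 G$)
$u{\left(f \right)} = 2 f \left(59 + f\right)$ ($u{\left(f \right)} = \left(59 + f\right) 2 f = 2 f \left(59 + f\right)$)
$v^{2}{\left(-7,-4 \right)} - u{\left(-29 \right)} = \left(-7 + 2 \left(-4\right)\right)^{2} - 2 \left(-29\right) \left(59 - 29\right) = \left(-7 - 8\right)^{2} - 2 \left(-29\right) 30 = \left(-15\right)^{2} - -1740 = 225 + 1740 = 1965$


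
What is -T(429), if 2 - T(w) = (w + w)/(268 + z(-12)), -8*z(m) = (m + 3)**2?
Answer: 2738/2063 ≈ 1.3272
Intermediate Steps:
z(m) = -(3 + m)**2/8 (z(m) = -(m + 3)**2/8 = -(3 + m)**2/8)
T(w) = 2 - 16*w/2063 (T(w) = 2 - (w + w)/(268 - (3 - 12)**2/8) = 2 - 2*w/(268 - 1/8*(-9)**2) = 2 - 2*w/(268 - 1/8*81) = 2 - 2*w/(268 - 81/8) = 2 - 2*w/2063/8 = 2 - 2*w*8/2063 = 2 - 16*w/2063)
-T(429) = -(2 - 16/2063*429) = -(2 - 6864/2063) = -1*(-2738/2063) = 2738/2063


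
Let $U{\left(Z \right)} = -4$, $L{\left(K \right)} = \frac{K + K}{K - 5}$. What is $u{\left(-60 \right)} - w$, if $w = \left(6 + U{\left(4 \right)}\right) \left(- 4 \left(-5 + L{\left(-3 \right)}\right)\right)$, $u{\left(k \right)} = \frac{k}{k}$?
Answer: $-33$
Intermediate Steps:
$L{\left(K \right)} = \frac{2 K}{-5 + K}$
$u{\left(k \right)} = 1$
$w = 34$ ($w = \left(6 - 4\right) \left(- 4 \left(-5 + 2 \left(-3\right) \frac{1}{-5 - 3}\right)\right) = 2 \left(- 4 \left(-5 + 2 \left(-3\right) \frac{1}{-8}\right)\right) = 2 \left(- 4 \left(-5 + 2 \left(-3\right) \left(- \frac{1}{8}\right)\right)\right) = 2 \left(- 4 \left(-5 + \frac{3}{4}\right)\right) = 2 \left(\left(-4\right) \left(- \frac{17}{4}\right)\right) = 2 \cdot 17 = 34$)
$u{\left(-60 \right)} - w = 1 - 34 = -33$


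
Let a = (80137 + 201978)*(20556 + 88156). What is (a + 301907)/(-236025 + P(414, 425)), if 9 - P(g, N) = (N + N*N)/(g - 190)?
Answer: -1144997944048/8841439 ≈ -1.2950e+5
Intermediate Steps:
P(g, N) = 9 - (N + N**2)/(-190 + g) (P(g, N) = 9 - (N + N*N)/(g - 190) = 9 - (N + N**2)/(-190 + g))
a = 30669285880 (a = 282115*108712 = 30669285880)
(a + 301907)/(-236025 + P(414, 425)) = (30669285880 + 301907)/(-236025 + (-1710 - 1*425 - 1*425**2 + 9*414)/(-190 + 414)) = 30669587787/(-236025 + (-1710 - 425 - 1*180625 + 3726)/224) = 30669587787/(-236025 + (-1710 - 425 - 180625 + 3726)/224) = 30669587787/(-236025 + (1/224)*(-179034)) = 30669587787/(-236025 - 89517/112) = 30669587787/(-26524317/112) = 30669587787*(-112/26524317) = -1144997944048/8841439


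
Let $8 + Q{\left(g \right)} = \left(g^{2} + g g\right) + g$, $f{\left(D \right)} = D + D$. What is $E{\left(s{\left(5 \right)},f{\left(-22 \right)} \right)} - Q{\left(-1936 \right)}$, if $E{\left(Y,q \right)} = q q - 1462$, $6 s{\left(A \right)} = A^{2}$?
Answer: $-7493774$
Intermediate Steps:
$f{\left(D \right)} = 2 D$
$s{\left(A \right)} = \frac{A^{2}}{6}$
$Q{\left(g \right)} = -8 + g + 2 g^{2}$ ($Q{\left(g \right)} = -8 + \left(\left(g^{2} + g g\right) + g\right) = -8 + \left(\left(g^{2} + g^{2}\right) + g\right) = -8 + \left(2 g^{2} + g\right) = -8 + \left(g + 2 g^{2}\right) = -8 + g + 2 g^{2}$)
$E{\left(Y,q \right)} = -1462 + q^{2}$ ($E{\left(Y,q \right)} = q^{2} - 1462 = -1462 + q^{2}$)
$E{\left(s{\left(5 \right)},f{\left(-22 \right)} \right)} - Q{\left(-1936 \right)} = \left(-1462 + \left(2 \left(-22\right)\right)^{2}\right) - \left(-8 - 1936 + 2 \left(-1936\right)^{2}\right) = \left(-1462 + \left(-44\right)^{2}\right) - \left(-8 - 1936 + 2 \cdot 3748096\right) = \left(-1462 + 1936\right) - \left(-8 - 1936 + 7496192\right) = 474 - 7494248 = -7493774$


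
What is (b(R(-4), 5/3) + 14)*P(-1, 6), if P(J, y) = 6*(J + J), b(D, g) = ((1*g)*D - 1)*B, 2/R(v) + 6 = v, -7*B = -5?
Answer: -1096/7 ≈ -156.57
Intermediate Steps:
B = 5/7 (B = -⅐*(-5) = 5/7 ≈ 0.71429)
R(v) = 2/(-6 + v)
b(D, g) = -5/7 + 5*D*g/7 (b(D, g) = ((1*g)*D - 1)*(5/7) = (g*D - 1)*(5/7) = (D*g - 1)*(5/7) = (-1 + D*g)*(5/7) = -5/7 + 5*D*g/7)
P(J, y) = 12*J (P(J, y) = 6*(2*J) = 12*J)
(b(R(-4), 5/3) + 14)*P(-1, 6) = ((-5/7 + 5*(2/(-6 - 4))*(5/3)/7) + 14)*(12*(-1)) = ((-5/7 + 5*(2/(-10))*(5*(⅓))/7) + 14)*(-12) = ((-5/7 + (5/7)*(2*(-⅒))*(5/3)) + 14)*(-12) = ((-5/7 + (5/7)*(-⅕)*(5/3)) + 14)*(-12) = ((-5/7 - 5/21) + 14)*(-12) = (-20/21 + 14)*(-12) = (274/21)*(-12) = -1096/7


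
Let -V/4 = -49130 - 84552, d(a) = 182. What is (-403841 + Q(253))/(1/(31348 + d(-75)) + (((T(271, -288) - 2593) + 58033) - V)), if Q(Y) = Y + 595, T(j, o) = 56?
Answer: 12706369290/15110184959 ≈ 0.84091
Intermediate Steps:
Q(Y) = 595 + Y
V = 534728 (V = -4*(-49130 - 84552) = -4*(-133682) = 534728)
(-403841 + Q(253))/(1/(31348 + d(-75)) + (((T(271, -288) - 2593) + 58033) - V)) = (-403841 + (595 + 253))/(1/(31348 + 182) + (((56 - 2593) + 58033) - 1*534728)) = (-403841 + 848)/(1/31530 + ((-2537 + 58033) - 534728)) = -402993/(1/31530 + (55496 - 534728)) = -402993/(1/31530 - 479232) = -402993/(-15110184959/31530) = -402993*(-31530/15110184959) = 12706369290/15110184959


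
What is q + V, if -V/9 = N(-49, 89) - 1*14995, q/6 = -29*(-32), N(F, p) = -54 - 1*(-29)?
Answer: 140748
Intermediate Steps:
N(F, p) = -25 (N(F, p) = -54 + 29 = -25)
q = 5568 (q = 6*(-29*(-32)) = 6*(-1*(-928)) = 6*928 = 5568)
V = 135180 (V = -9*(-25 - 1*14995) = -9*(-25 - 14995) = -9*(-15020) = 135180)
q + V = 5568 + 135180 = 140748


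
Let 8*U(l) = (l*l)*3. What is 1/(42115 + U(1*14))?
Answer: 2/84377 ≈ 2.3703e-5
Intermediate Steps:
U(l) = 3*l²/8 (U(l) = ((l*l)*3)/8 = (l²*3)/8 = (3*l²)/8 = 3*l²/8)
1/(42115 + U(1*14)) = 1/(42115 + 3*(1*14)²/8) = 1/(42115 + (3/8)*14²) = 1/(42115 + (3/8)*196) = 1/(42115 + 147/2) = 1/(84377/2) = 2/84377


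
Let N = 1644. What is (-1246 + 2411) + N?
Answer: 2809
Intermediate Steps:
(-1246 + 2411) + N = (-1246 + 2411) + 1644 = 1165 + 1644 = 2809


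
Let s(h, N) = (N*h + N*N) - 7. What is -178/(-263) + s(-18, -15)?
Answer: 128522/263 ≈ 488.68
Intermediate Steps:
s(h, N) = -7 + N² + N*h (s(h, N) = (N*h + N²) - 7 = (N² + N*h) - 7 = -7 + N² + N*h)
-178/(-263) + s(-18, -15) = -178/(-263) + (-7 + (-15)² - 15*(-18)) = -178*(-1/263) + (-7 + 225 + 270) = 178/263 + 488 = 128522/263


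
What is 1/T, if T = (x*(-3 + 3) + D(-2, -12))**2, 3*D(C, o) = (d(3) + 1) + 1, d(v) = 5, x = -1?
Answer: 9/49 ≈ 0.18367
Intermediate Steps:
D(C, o) = 7/3 (D(C, o) = ((5 + 1) + 1)/3 = (6 + 1)/3 = (1/3)*7 = 7/3)
T = 49/9 (T = (-(-3 + 3) + 7/3)**2 = (-1*0 + 7/3)**2 = (0 + 7/3)**2 = (7/3)**2 = 49/9 ≈ 5.4444)
1/T = 1/(49/9) = 9/49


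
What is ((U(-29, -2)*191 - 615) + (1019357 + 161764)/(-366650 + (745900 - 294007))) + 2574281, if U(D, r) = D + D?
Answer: 218443870005/85243 ≈ 2.5626e+6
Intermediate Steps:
U(D, r) = 2*D
((U(-29, -2)*191 - 615) + (1019357 + 161764)/(-366650 + (745900 - 294007))) + 2574281 = (((2*(-29))*191 - 615) + (1019357 + 161764)/(-366650 + (745900 - 294007))) + 2574281 = ((-58*191 - 615) + 1181121/(-366650 + 451893)) + 2574281 = ((-11078 - 615) + 1181121/85243) + 2574281 = (-11693 + 1181121*(1/85243)) + 2574281 = (-11693 + 1181121/85243) + 2574281 = -995565278/85243 + 2574281 = 218443870005/85243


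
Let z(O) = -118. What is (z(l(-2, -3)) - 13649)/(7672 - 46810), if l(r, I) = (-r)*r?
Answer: 4589/13046 ≈ 0.35176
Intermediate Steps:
l(r, I) = -r²
(z(l(-2, -3)) - 13649)/(7672 - 46810) = (-118 - 13649)/(7672 - 46810) = -13767/(-39138) = -13767*(-1/39138) = 4589/13046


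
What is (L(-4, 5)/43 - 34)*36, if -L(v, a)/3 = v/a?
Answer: -262728/215 ≈ -1222.0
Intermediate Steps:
L(v, a) = -3*v/a
(L(-4, 5)/43 - 34)*36 = (-3*(-4)/5/43 - 34)*36 = (-3*(-4)*1/5*(1/43) - 34)*36 = ((12/5)*(1/43) - 34)*36 = (12/215 - 34)*36 = -7298/215*36 = -262728/215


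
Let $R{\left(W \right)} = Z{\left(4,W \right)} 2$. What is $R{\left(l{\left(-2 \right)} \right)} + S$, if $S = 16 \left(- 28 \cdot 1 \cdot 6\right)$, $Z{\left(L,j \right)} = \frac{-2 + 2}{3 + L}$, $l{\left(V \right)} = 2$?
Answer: $-2688$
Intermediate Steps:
$Z{\left(L,j \right)} = 0$ ($Z{\left(L,j \right)} = \frac{0}{3 + L} = 0$)
$R{\left(W \right)} = 0$ ($R{\left(W \right)} = 0 \cdot 2 = 0$)
$S = -2688$ ($S = 16 \left(\left(-28\right) 6\right) = 16 \left(-168\right) = -2688$)
$R{\left(l{\left(-2 \right)} \right)} + S = 0 - 2688 = -2688$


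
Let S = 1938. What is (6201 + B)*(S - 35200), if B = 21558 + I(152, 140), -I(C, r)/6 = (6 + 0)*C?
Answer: -741310194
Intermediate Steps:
I(C, r) = -36*C (I(C, r) = -6*(6 + 0)*C = -36*C)
B = 16086 (B = 21558 - 36*152 = 21558 - 5472 = 16086)
(6201 + B)*(S - 35200) = (6201 + 16086)*(1938 - 35200) = 22287*(-33262) = -741310194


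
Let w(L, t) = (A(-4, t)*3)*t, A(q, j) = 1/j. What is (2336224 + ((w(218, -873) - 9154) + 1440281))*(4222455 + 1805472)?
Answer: 22709334895158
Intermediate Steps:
w(L, t) = 3 (w(L, t) = (3/t)*t = 3)
(2336224 + ((w(218, -873) - 9154) + 1440281))*(4222455 + 1805472) = (2336224 + ((3 - 9154) + 1440281))*(4222455 + 1805472) = (2336224 + (-9151 + 1440281))*6027927 = (2336224 + 1431130)*6027927 = 3767354*6027927 = 22709334895158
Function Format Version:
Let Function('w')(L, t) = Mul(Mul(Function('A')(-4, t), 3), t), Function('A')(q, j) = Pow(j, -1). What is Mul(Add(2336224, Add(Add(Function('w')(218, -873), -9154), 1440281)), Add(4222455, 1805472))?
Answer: 22709334895158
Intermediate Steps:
Function('w')(L, t) = 3 (Function('w')(L, t) = Mul(Mul(Pow(t, -1), 3), t) = Mul(Mul(3, Pow(t, -1)), t) = 3)
Mul(Add(2336224, Add(Add(Function('w')(218, -873), -9154), 1440281)), Add(4222455, 1805472)) = Mul(Add(2336224, Add(Add(3, -9154), 1440281)), Add(4222455, 1805472)) = Mul(Add(2336224, Add(-9151, 1440281)), 6027927) = Mul(Add(2336224, 1431130), 6027927) = Mul(3767354, 6027927) = 22709334895158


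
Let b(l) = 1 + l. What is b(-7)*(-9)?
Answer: 54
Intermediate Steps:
b(-7)*(-9) = (1 - 7)*(-9) = -6*(-9) = 54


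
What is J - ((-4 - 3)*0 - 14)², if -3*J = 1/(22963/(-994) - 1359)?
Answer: -807798698/4121427 ≈ -196.00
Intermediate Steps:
J = 994/4121427 (J = -1/(3*(22963/(-994) - 1359)) = -1/(3*(22963*(-1/994) - 1359)) = -1/(3*(-22963/994 - 1359)) = -1/(3*(-1373809/994)) = -⅓*(-994/1373809) = 994/4121427 ≈ 0.00024118)
J - ((-4 - 3)*0 - 14)² = 994/4121427 - ((-4 - 3)*0 - 14)² = 994/4121427 - (-7*0 - 14)² = 994/4121427 - (0 - 14)² = 994/4121427 - 1*(-14)² = 994/4121427 - 1*196 = 994/4121427 - 196 = -807798698/4121427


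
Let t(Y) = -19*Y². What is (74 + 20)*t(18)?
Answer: -578664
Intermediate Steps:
(74 + 20)*t(18) = (74 + 20)*(-19*18²) = 94*(-19*324) = 94*(-6156) = -578664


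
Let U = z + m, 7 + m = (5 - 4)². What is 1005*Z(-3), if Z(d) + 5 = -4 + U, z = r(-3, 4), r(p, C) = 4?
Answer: -11055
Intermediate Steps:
m = -6 (m = -7 + (5 - 4)² = -7 + 1² = -7 + 1 = -6)
z = 4
U = -2 (U = 4 - 6 = -2)
Z(d) = -11 (Z(d) = -5 + (-4 - 2) = -5 - 6 = -11)
1005*Z(-3) = 1005*(-11) = -11055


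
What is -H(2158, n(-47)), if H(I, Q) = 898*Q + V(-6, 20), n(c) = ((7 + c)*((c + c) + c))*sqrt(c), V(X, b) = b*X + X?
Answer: 126 - 5064720*I*sqrt(47) ≈ 126.0 - 3.4722e+7*I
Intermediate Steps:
V(X, b) = X + X*b (V(X, b) = X*b + X = X + X*b)
n(c) = 3*c**(3/2)*(7 + c) (n(c) = ((7 + c)*(2*c + c))*sqrt(c) = ((7 + c)*(3*c))*sqrt(c) = (3*c*(7 + c))*sqrt(c) = 3*c**(3/2)*(7 + c))
H(I, Q) = -126 + 898*Q (H(I, Q) = 898*Q - 6*(1 + 20) = 898*Q - 6*21 = 898*Q - 126 = -126 + 898*Q)
-H(2158, n(-47)) = -(-126 + 898*(3*(-47)**(3/2)*(7 - 47))) = -(-126 + 898*(3*(-47*I*sqrt(47))*(-40))) = -(-126 + 898*(5640*I*sqrt(47))) = -(-126 + 5064720*I*sqrt(47)) = 126 - 5064720*I*sqrt(47)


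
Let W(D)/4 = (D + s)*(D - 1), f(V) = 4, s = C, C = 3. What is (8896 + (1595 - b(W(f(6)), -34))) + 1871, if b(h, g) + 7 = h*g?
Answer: 15225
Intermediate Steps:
s = 3
W(D) = 4*(-1 + D)*(3 + D) (W(D) = 4*((D + 3)*(D - 1)) = 4*((3 + D)*(-1 + D)) = 4*((-1 + D)*(3 + D)) = 4*(-1 + D)*(3 + D))
b(h, g) = -7 + g*h (b(h, g) = -7 + h*g = -7 + g*h)
(8896 + (1595 - b(W(f(6)), -34))) + 1871 = (8896 + (1595 - (-7 - 34*(-12 + 4*4² + 8*4)))) + 1871 = (8896 + (1595 - (-7 - 34*(-12 + 4*16 + 32)))) + 1871 = (8896 + (1595 - (-7 - 34*(-12 + 64 + 32)))) + 1871 = (8896 + (1595 - (-7 - 34*84))) + 1871 = (8896 + (1595 - (-7 - 2856))) + 1871 = (8896 + (1595 - 1*(-2863))) + 1871 = (8896 + (1595 + 2863)) + 1871 = (8896 + 4458) + 1871 = 13354 + 1871 = 15225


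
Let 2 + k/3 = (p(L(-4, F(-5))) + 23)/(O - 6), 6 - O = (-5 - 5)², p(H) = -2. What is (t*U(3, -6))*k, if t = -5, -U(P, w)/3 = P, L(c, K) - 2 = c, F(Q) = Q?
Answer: -5967/20 ≈ -298.35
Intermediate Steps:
L(c, K) = 2 + c
U(P, w) = -3*P
O = -94 (O = 6 - (-5 - 5)² = 6 - 1*(-10)² = 6 - 1*100 = 6 - 100 = -94)
k = -663/100 (k = -6 + 3*((-2 + 23)/(-94 - 6)) = -6 + 3*(21/(-100)) = -6 + 3*(21*(-1/100)) = -6 + 3*(-21/100) = -6 - 63/100 = -663/100 ≈ -6.6300)
(t*U(3, -6))*k = -(-15)*3*(-663/100) = -5*(-9)*(-663/100) = 45*(-663/100) = -5967/20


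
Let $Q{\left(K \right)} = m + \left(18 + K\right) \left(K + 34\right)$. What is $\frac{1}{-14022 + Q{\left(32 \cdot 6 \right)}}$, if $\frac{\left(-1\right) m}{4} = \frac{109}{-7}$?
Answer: $\frac{7}{234502} \approx 2.985 \cdot 10^{-5}$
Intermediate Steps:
$m = \frac{436}{7}$ ($m = - 4 \frac{109}{-7} = - 4 \cdot 109 \left(- \frac{1}{7}\right) = \left(-4\right) \left(- \frac{109}{7}\right) = \frac{436}{7} \approx 62.286$)
$Q{\left(K \right)} = \frac{436}{7} + \left(18 + K\right) \left(34 + K\right)$ ($Q{\left(K \right)} = \frac{436}{7} + \left(18 + K\right) \left(K + 34\right) = \frac{436}{7} + \left(18 + K\right) \left(34 + K\right)$)
$\frac{1}{-14022 + Q{\left(32 \cdot 6 \right)}} = \frac{1}{-14022 + \left(\frac{4720}{7} + \left(32 \cdot 6\right)^{2} + 52 \cdot 32 \cdot 6\right)} = \frac{1}{-14022 + \left(\frac{4720}{7} + 192^{2} + 52 \cdot 192\right)} = \frac{1}{-14022 + \left(\frac{4720}{7} + 36864 + 9984\right)} = \frac{1}{-14022 + \frac{332656}{7}} = \frac{1}{\frac{234502}{7}} = \frac{7}{234502}$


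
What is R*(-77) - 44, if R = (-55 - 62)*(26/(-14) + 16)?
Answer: 127369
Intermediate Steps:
R = -11583/7 (R = -117*(26*(-1/14) + 16) = -117*(-13/7 + 16) = -117*99/7 = -11583/7 ≈ -1654.7)
R*(-77) - 44 = -11583/7*(-77) - 44 = 127413 - 44 = 127369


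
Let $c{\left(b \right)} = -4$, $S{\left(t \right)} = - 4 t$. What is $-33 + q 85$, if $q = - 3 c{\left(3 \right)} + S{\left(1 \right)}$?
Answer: $647$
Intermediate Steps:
$q = 8$ ($q = \left(-3\right) \left(-4\right) - 4 = 12 - 4 = 8$)
$-33 + q 85 = -33 + 8 \cdot 85 = -33 + 680 = 647$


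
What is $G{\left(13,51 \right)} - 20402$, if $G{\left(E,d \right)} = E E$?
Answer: $-20233$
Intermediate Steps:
$G{\left(E,d \right)} = E^{2}$
$G{\left(13,51 \right)} - 20402 = 13^{2} - 20402 = 169 - 20402 = -20233$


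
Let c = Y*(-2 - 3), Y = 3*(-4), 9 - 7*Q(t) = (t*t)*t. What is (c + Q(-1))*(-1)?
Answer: -430/7 ≈ -61.429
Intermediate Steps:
Q(t) = 9/7 - t**3/7 (Q(t) = 9/7 - t*t*t/7 = 9/7 - t**2*t/7 = 9/7 - t**3/7)
Y = -12
c = 60 (c = -12*(-2 - 3) = -12*(-5) = 60)
(c + Q(-1))*(-1) = (60 + (9/7 - 1/7*(-1)**3))*(-1) = (60 + (9/7 - 1/7*(-1)))*(-1) = (60 + (9/7 + 1/7))*(-1) = (60 + 10/7)*(-1) = (430/7)*(-1) = -430/7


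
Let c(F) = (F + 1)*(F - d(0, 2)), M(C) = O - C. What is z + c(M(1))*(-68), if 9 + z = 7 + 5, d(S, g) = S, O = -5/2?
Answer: -592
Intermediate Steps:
O = -5/2 (O = -5*½ = -5/2 ≈ -2.5000)
M(C) = -5/2 - C
z = 3 (z = -9 + (7 + 5) = -9 + 12 = 3)
c(F) = F*(1 + F) (c(F) = (F + 1)*(F - 1*0) = (1 + F)*(F + 0) = (1 + F)*F = F*(1 + F))
z + c(M(1))*(-68) = 3 + ((-5/2 - 1*1)*(1 + (-5/2 - 1*1)))*(-68) = 3 + ((-5/2 - 1)*(1 + (-5/2 - 1)))*(-68) = 3 - 7*(1 - 7/2)/2*(-68) = 3 - 7/2*(-5/2)*(-68) = 3 + (35/4)*(-68) = 3 - 595 = -592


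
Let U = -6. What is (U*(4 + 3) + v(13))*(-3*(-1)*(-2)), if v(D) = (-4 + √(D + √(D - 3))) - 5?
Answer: 306 - 6*√(13 + √10) ≈ 281.88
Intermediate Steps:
v(D) = -9 + √(D + √(-3 + D)) (v(D) = (-4 + √(D + √(-3 + D))) - 5 = -9 + √(D + √(-3 + D)))
(U*(4 + 3) + v(13))*(-3*(-1)*(-2)) = (-6*(4 + 3) + (-9 + √(13 + √(-3 + 13))))*(-3*(-1)*(-2)) = (-6*7 + (-9 + √(13 + √10)))*(3*(-2)) = (-42 + (-9 + √(13 + √10)))*(-6) = (-51 + √(13 + √10))*(-6) = 306 - 6*√(13 + √10)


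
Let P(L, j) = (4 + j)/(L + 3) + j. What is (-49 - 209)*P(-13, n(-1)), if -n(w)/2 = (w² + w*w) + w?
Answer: 2838/5 ≈ 567.60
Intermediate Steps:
n(w) = -4*w² - 2*w (n(w) = -2*((w² + w*w) + w) = -2*((w² + w²) + w) = -2*(2*w² + w) = -2*(w + 2*w²) = -4*w² - 2*w)
P(L, j) = j + (4 + j)/(3 + L) (P(L, j) = (4 + j)/(3 + L) + j = j + (4 + j)/(3 + L))
(-49 - 209)*P(-13, n(-1)) = (-49 - 209)*((4 + 4*(-2*(-1)*(1 + 2*(-1))) - (-26)*(-1)*(1 + 2*(-1)))/(3 - 13)) = -258*(4 + 4*(-2*(-1)*(1 - 2)) - (-26)*(-1)*(1 - 2))/(-10) = -(-129)*(4 + 4*(-2*(-1)*(-1)) - (-26)*(-1)*(-1))/5 = -(-129)*(4 + 4*(-2) - 13*(-2))/5 = -(-129)*(4 - 8 + 26)/5 = -(-129)*22/5 = -258*(-11/5) = 2838/5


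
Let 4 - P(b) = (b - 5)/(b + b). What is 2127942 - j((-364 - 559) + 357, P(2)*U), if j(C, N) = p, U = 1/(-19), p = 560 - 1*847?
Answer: 2128229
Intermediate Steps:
p = -287 (p = 560 - 847 = -287)
U = -1/19 ≈ -0.052632
P(b) = 4 - (-5 + b)/(2*b) (P(b) = 4 - (b - 5)/(b + b) = 4 - (-5 + b)/(2*b))
j(C, N) = -287
2127942 - j((-364 - 559) + 357, P(2)*U) = 2127942 - 1*(-287) = 2127942 + 287 = 2128229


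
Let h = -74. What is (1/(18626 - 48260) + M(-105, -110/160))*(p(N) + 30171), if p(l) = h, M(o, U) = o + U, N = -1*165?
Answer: -754097038835/237072 ≈ -3.1809e+6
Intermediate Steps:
N = -165
M(o, U) = U + o
p(l) = -74
(1/(18626 - 48260) + M(-105, -110/160))*(p(N) + 30171) = (1/(18626 - 48260) + (-110/160 - 105))*(-74 + 30171) = (1/(-29634) + (-110*1/160 - 105))*30097 = (-1/29634 + (-11/16 - 105))*30097 = (-1/29634 - 1691/16)*30097 = -25055555/237072*30097 = -754097038835/237072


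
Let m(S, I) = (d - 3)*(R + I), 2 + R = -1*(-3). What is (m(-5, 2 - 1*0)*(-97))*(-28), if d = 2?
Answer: -8148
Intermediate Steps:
R = 1 (R = -2 - 1*(-3) = -2 + 3 = 1)
m(S, I) = -1 - I (m(S, I) = (2 - 3)*(1 + I) = -(1 + I) = -1 - I)
(m(-5, 2 - 1*0)*(-97))*(-28) = ((-1 - (2 - 1*0))*(-97))*(-28) = ((-1 - (2 + 0))*(-97))*(-28) = ((-1 - 1*2)*(-97))*(-28) = ((-1 - 2)*(-97))*(-28) = -3*(-97)*(-28) = 291*(-28) = -8148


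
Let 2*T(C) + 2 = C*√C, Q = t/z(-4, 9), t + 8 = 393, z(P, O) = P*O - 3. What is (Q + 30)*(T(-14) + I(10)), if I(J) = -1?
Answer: -1570/39 - 5495*I*√14/39 ≈ -40.256 - 527.19*I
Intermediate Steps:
z(P, O) = -3 + O*P (z(P, O) = O*P - 3 = -3 + O*P)
t = 385 (t = -8 + 393 = 385)
Q = -385/39 (Q = 385/(-3 + 9*(-4)) = 385/(-3 - 36) = 385/(-39) = 385*(-1/39) = -385/39 ≈ -9.8718)
T(C) = -1 + C^(3/2)/2 (T(C) = -1 + (C*√C)/2 = -1 + C^(3/2)/2)
(Q + 30)*(T(-14) + I(10)) = (-385/39 + 30)*((-1 + (-14)^(3/2)/2) - 1) = 785*((-1 + (-14*I*√14)/2) - 1)/39 = 785*((-1 - 7*I*√14) - 1)/39 = 785*(-2 - 7*I*√14)/39 = -1570/39 - 5495*I*√14/39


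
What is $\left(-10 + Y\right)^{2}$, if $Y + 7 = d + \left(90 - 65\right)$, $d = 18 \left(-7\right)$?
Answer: $13924$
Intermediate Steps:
$d = -126$
$Y = -108$ ($Y = -7 + \left(-126 + \left(90 - 65\right)\right) = -7 + \left(-126 + 25\right) = -7 - 101 = -108$)
$\left(-10 + Y\right)^{2} = \left(-10 - 108\right)^{2} = \left(-118\right)^{2} = 13924$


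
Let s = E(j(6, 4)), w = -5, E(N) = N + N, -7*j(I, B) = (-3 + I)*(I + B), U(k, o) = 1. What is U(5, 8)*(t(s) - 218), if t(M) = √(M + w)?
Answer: -218 + I*√665/7 ≈ -218.0 + 3.6839*I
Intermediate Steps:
j(I, B) = -(-3 + I)*(B + I)/7 (j(I, B) = -(-3 + I)*(I + B)/7 = -(-3 + I)*(B + I)/7)
E(N) = 2*N
s = -60/7 (s = 2*(-⅐*6² + (3/7)*4 + (3/7)*6 - ⅐*4*6) = 2*(-⅐*36 + 12/7 + 18/7 - 24/7) = 2*(-36/7 + 12/7 + 18/7 - 24/7) = 2*(-30/7) = -60/7 ≈ -8.5714)
t(M) = √(-5 + M) (t(M) = √(M - 5) = √(-5 + M))
U(5, 8)*(t(s) - 218) = 1*(√(-5 - 60/7) - 218) = 1*(√(-95/7) - 218) = 1*(I*√665/7 - 218) = 1*(-218 + I*√665/7) = -218 + I*√665/7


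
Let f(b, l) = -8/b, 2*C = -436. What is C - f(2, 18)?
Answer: -214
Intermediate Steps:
C = -218 (C = (½)*(-436) = -218)
C - f(2, 18) = -218 - (-8)/2 = -218 - 1*(-4) = -218 + 4 = -214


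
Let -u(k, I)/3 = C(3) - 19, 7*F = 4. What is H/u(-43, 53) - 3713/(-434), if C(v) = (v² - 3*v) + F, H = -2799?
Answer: -785159/18662 ≈ -42.073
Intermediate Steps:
F = 4/7 (F = (⅐)*4 = 4/7 ≈ 0.57143)
C(v) = 4/7 + v² - 3*v (C(v) = (v² - 3*v) + 4/7 = 4/7 + v² - 3*v)
u(k, I) = 387/7 (u(k, I) = -3*((4/7 + 3² - 3*3) - 19) = -3*((4/7 + 9 - 9) - 19) = -3*(4/7 - 19) = -3*(-129/7) = 387/7)
H/u(-43, 53) - 3713/(-434) = -2799/387/7 - 3713/(-434) = -2799*7/387 - 3713*(-1/434) = -2177/43 + 3713/434 = -785159/18662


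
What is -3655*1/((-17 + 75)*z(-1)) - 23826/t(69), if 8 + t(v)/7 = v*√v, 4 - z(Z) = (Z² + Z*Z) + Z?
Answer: -8436431117/400046010 - 1643994*√69/2299115 ≈ -27.028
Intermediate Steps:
z(Z) = 4 - Z - 2*Z² (z(Z) = 4 - ((Z² + Z*Z) + Z) = 4 - ((Z² + Z²) + Z) = 4 - (2*Z² + Z) = 4 - (Z + 2*Z²) = 4 + (-Z - 2*Z²) = 4 - Z - 2*Z²)
t(v) = -56 + 7*v^(3/2) (t(v) = -56 + 7*(v*√v) = -56 + 7*v^(3/2))
-3655*1/((-17 + 75)*z(-1)) - 23826/t(69) = -3655*1/((-17 + 75)*(4 - 1*(-1) - 2*(-1)²)) - 23826/(-56 + 7*69^(3/2)) = -3655*1/(58*(4 + 1 - 2*1)) - 23826/(-56 + 7*(69*√69)) = -3655*1/(58*(4 + 1 - 2)) - 23826/(-56 + 483*√69) = -3655/(58*3) - 23826/(-56 + 483*√69) = -3655/174 - 23826/(-56 + 483*√69)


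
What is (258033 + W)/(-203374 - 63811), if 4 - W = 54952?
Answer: -40617/53437 ≈ -0.76009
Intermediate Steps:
W = -54948 (W = 4 - 1*54952 = 4 - 54952 = -54948)
(258033 + W)/(-203374 - 63811) = (258033 - 54948)/(-203374 - 63811) = 203085/(-267185) = 203085*(-1/267185) = -40617/53437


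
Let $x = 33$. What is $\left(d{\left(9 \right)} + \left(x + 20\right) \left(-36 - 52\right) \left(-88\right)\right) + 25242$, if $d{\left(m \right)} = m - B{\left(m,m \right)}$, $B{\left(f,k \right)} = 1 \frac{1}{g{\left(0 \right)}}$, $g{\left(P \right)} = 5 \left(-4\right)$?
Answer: $\frac{8713661}{20} \approx 4.3568 \cdot 10^{5}$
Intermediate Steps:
$g{\left(P \right)} = -20$
$B{\left(f,k \right)} = - \frac{1}{20}$ ($B{\left(f,k \right)} = 1 \frac{1}{-20} = 1 \left(- \frac{1}{20}\right) = - \frac{1}{20}$)
$d{\left(m \right)} = \frac{1}{20} + m$ ($d{\left(m \right)} = m - - \frac{1}{20} = m + \frac{1}{20} = \frac{1}{20} + m$)
$\left(d{\left(9 \right)} + \left(x + 20\right) \left(-36 - 52\right) \left(-88\right)\right) + 25242 = \left(\left(\frac{1}{20} + 9\right) + \left(33 + 20\right) \left(-36 - 52\right) \left(-88\right)\right) + 25242 = \left(\frac{181}{20} + 53 \left(-88\right) \left(-88\right)\right) + 25242 = \left(\frac{181}{20} - -410432\right) + 25242 = \left(\frac{181}{20} + 410432\right) + 25242 = \frac{8208821}{20} + 25242 = \frac{8713661}{20}$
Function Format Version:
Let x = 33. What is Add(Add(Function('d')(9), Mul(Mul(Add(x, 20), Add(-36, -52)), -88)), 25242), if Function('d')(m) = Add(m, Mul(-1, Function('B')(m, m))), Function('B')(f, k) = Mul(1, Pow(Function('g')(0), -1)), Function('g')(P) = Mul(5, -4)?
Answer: Rational(8713661, 20) ≈ 4.3568e+5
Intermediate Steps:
Function('g')(P) = -20
Function('B')(f, k) = Rational(-1, 20) (Function('B')(f, k) = Mul(1, Pow(-20, -1)) = Mul(1, Rational(-1, 20)) = Rational(-1, 20))
Function('d')(m) = Add(Rational(1, 20), m) (Function('d')(m) = Add(m, Mul(-1, Rational(-1, 20))) = Add(m, Rational(1, 20)) = Add(Rational(1, 20), m))
Add(Add(Function('d')(9), Mul(Mul(Add(x, 20), Add(-36, -52)), -88)), 25242) = Add(Add(Add(Rational(1, 20), 9), Mul(Mul(Add(33, 20), Add(-36, -52)), -88)), 25242) = Add(Add(Rational(181, 20), Mul(Mul(53, -88), -88)), 25242) = Add(Add(Rational(181, 20), Mul(-4664, -88)), 25242) = Add(Add(Rational(181, 20), 410432), 25242) = Add(Rational(8208821, 20), 25242) = Rational(8713661, 20)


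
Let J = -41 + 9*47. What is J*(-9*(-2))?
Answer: 6876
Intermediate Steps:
J = 382 (J = -41 + 423 = 382)
J*(-9*(-2)) = 382*(-9*(-2)) = 382*18 = 6876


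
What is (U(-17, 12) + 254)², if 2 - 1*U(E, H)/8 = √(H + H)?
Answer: 74436 - 8640*√6 ≈ 53272.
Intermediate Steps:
U(E, H) = 16 - 8*√2*√H (U(E, H) = 16 - 8*√(H + H) = 16 - 8*√2*√H)
(U(-17, 12) + 254)² = ((16 - 8*√2*√12) + 254)² = ((16 - 8*√2*2*√3) + 254)² = ((16 - 16*√6) + 254)² = (270 - 16*√6)²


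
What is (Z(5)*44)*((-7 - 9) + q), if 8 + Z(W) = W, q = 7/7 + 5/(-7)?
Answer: 14520/7 ≈ 2074.3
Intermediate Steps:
q = 2/7 (q = 7*(⅐) + 5*(-⅐) = 1 - 5/7 = 2/7 ≈ 0.28571)
Z(W) = -8 + W
(Z(5)*44)*((-7 - 9) + q) = ((-8 + 5)*44)*((-7 - 9) + 2/7) = (-3*44)*(-16 + 2/7) = -132*(-110/7) = 14520/7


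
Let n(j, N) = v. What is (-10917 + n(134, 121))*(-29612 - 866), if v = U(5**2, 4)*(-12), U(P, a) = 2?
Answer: 333459798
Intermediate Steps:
v = -24 (v = 2*(-12) = -24)
n(j, N) = -24
(-10917 + n(134, 121))*(-29612 - 866) = (-10917 - 24)*(-29612 - 866) = -10941*(-30478) = 333459798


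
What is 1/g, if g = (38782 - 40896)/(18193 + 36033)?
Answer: -27113/1057 ≈ -25.651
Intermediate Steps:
g = -1057/27113 (g = -2114/54226 = -2114*1/54226 = -1057/27113 ≈ -0.038985)
1/g = 1/(-1057/27113) = -27113/1057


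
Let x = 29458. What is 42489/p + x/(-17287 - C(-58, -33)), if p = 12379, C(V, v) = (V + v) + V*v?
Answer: 17204008/9098565 ≈ 1.8908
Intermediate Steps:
C(V, v) = V + v + V*v
42489/p + x/(-17287 - C(-58, -33)) = 42489/12379 + 29458/(-17287 - (-58 - 33 - 58*(-33))) = 42489*(1/12379) + 29458/(-17287 - (-58 - 33 + 1914)) = 42489/12379 + 29458/(-17287 - 1*1823) = 42489/12379 + 29458/(-17287 - 1823) = 42489/12379 + 29458/(-19110) = 42489/12379 + 29458*(-1/19110) = 42489/12379 - 1133/735 = 17204008/9098565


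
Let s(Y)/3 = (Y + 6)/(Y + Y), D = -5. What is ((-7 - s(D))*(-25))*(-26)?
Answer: -4355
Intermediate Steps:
s(Y) = 3*(6 + Y)/(2*Y) (s(Y) = 3*((Y + 6)/(Y + Y)) = 3*((6 + Y)/((2*Y))) = 3*((6 + Y)*(1/(2*Y))) = 3*((6 + Y)/(2*Y)) = 3*(6 + Y)/(2*Y))
((-7 - s(D))*(-25))*(-26) = ((-7 - (3/2 + 9/(-5)))*(-25))*(-26) = ((-7 - (3/2 + 9*(-⅕)))*(-25))*(-26) = ((-7 - (3/2 - 9/5))*(-25))*(-26) = ((-7 - 1*(-3/10))*(-25))*(-26) = ((-7 + 3/10)*(-25))*(-26) = -67/10*(-25)*(-26) = (335/2)*(-26) = -4355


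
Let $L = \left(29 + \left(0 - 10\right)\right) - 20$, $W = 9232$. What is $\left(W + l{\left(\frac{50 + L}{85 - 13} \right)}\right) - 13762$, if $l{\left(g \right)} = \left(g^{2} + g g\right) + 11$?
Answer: $- \frac{11710847}{2592} \approx -4518.1$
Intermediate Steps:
$L = -1$ ($L = \left(29 - 10\right) - 20 = 19 - 20 = -1$)
$l{\left(g \right)} = 11 + 2 g^{2}$ ($l{\left(g \right)} = \left(g^{2} + g^{2}\right) + 11 = 2 g^{2} + 11 = 11 + 2 g^{2}$)
$\left(W + l{\left(\frac{50 + L}{85 - 13} \right)}\right) - 13762 = \left(9232 + \left(11 + 2 \left(\frac{50 - 1}{85 - 13}\right)^{2}\right)\right) - 13762 = \left(9232 + \left(11 + 2 \left(\frac{49}{72}\right)^{2}\right)\right) - 13762 = \left(9232 + \left(11 + 2 \cdot \frac{2401}{5184}\right)\right) - 13762 = \left(9232 + \left(11 + \frac{2401}{2592}\right)\right) - 13762 = \left(9232 + \frac{30913}{2592}\right) - 13762 = \frac{23960257}{2592} - 13762 = - \frac{11710847}{2592}$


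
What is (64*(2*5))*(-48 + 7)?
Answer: -26240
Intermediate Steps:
(64*(2*5))*(-48 + 7) = (64*10)*(-41) = 640*(-41) = -26240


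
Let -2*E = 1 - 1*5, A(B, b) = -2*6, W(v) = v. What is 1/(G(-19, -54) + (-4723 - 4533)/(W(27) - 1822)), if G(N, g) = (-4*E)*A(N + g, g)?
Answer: 1795/181576 ≈ 0.0098857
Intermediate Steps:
A(B, b) = -12
E = 2 (E = -(1 - 1*5)/2 = -(1 - 5)/2 = -½*(-4) = 2)
G(N, g) = 96 (G(N, g) = -4*2*(-12) = -8*(-12) = 96)
1/(G(-19, -54) + (-4723 - 4533)/(W(27) - 1822)) = 1/(96 + (-4723 - 4533)/(27 - 1822)) = 1/(96 - 9256/(-1795)) = 1/(96 - 9256*(-1/1795)) = 1/(96 + 9256/1795) = 1/(181576/1795) = 1795/181576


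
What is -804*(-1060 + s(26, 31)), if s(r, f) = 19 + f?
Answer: 812040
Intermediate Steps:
-804*(-1060 + s(26, 31)) = -804*(-1060 + (19 + 31)) = -804*(-1060 + 50) = -804*(-1010) = 812040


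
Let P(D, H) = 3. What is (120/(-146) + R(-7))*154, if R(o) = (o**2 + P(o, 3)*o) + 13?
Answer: 451682/73 ≈ 6187.4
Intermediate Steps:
R(o) = 13 + o**2 + 3*o (R(o) = (o**2 + 3*o) + 13 = 13 + o**2 + 3*o)
(120/(-146) + R(-7))*154 = (120/(-146) + (13 + (-7)**2 + 3*(-7)))*154 = (120*(-1/146) + (13 + 49 - 21))*154 = (-60/73 + 41)*154 = (2933/73)*154 = 451682/73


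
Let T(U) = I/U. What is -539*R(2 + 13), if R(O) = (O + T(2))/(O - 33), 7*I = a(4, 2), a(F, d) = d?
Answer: 4081/9 ≈ 453.44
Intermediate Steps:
I = 2/7 (I = (⅐)*2 = 2/7 ≈ 0.28571)
T(U) = 2/(7*U)
R(O) = (⅐ + O)/(-33 + O) (R(O) = (O + (2/7)/2)/(O - 33) = (O + (2/7)*(½))/(-33 + O) = (O + ⅐)/(-33 + O) = (⅐ + O)/(-33 + O))
-539*R(2 + 13) = -539*(⅐ + (2 + 13))/(-33 + (2 + 13)) = -539*(⅐ + 15)/(-33 + 15) = -539*106/((-18)*7) = -(-539)*106/(18*7) = -539*(-53/63) = 4081/9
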